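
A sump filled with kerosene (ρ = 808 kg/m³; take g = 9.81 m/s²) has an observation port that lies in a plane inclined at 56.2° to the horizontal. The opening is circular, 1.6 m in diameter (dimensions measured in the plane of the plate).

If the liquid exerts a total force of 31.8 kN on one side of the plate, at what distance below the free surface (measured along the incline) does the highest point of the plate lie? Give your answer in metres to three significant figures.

γ = ρg = 808 × 9.81 / 1000 = 7.92648 kN/m³.
A = π(0.8)² = 2.01062 m².
From F = γ·h_c·A, the centroid depth is h_c = 31.8/(7.92648 × 2.01062) = 1.99534 m.
Let θ = 56.2° be the plate's angle to the horizontal; measure y along the incline from where the plane meets the free surface. Vertical depth h = y·sinθ with sinθ = 0.830984.
Along the incline, y_c = h_c/sinθ = 1.99534/0.830984 = 2.40118 m.
The centroid is at the centre, 0.8 m below the top of the plate, so the highest point sits at y_top = 2.40118 − 0.8 = 1.60118 m along the incline.

y_top ≈ 1.60 m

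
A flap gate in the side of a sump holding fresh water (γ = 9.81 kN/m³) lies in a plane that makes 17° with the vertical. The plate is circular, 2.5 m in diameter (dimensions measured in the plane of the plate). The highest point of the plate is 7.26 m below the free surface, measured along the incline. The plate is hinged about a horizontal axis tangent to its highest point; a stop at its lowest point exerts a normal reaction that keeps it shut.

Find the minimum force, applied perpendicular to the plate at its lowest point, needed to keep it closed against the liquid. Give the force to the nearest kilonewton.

P ≈ 203 kN

γ = 9.81 kN/m³.
The plate makes 17° with the vertical, i.e. θ = 90° − 17° = 73° to the horizontal. Measuring y along the incline from the free-surface line, vertical depth h = y·sinθ with sinθ = 0.956305.
The centroid is at the centre, 1.25 m below the top of the plate, so y_c = 7.26 + 1.25 = 8.51 m and h_c = 8.51 × 0.956305 = 8.13816 m.
A = π(1.25)² = 4.90874 m².
Resultant F = γ·h_c·A = 9.81 × 8.13816 × 4.90874 = 391.891 kN.
I_c = πr⁴/4 = π × 1.25⁴/4 = 1.91748 m⁴.
Centre of pressure: y_p = y_c + I_c/(y_c·A) = 8.51 + 1.91748/(8.51 × 4.90874) = 8.51 + 0.045902 = 8.5559 m along the plane.
The resultant acts 1.25 + 0.045902 = 1.2959 m (along the plate) below the hinge at the top edge, so the moment about the hinge is M = F × 1.2959 = 391.891 × 1.2959 = 507.852 kN·m.
A normal force at the bottom, 2.5 m from the hinge, must supply this moment: P = 507.852/2.5 = 203.141 kN.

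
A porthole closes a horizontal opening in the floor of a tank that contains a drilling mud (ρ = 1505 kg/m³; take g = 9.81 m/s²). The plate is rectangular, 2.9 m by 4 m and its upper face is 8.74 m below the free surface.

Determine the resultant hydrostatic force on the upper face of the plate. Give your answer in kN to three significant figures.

F ≈ 1500 kN

γ = ρg = 1505 × 9.81 / 1000 = 14.76405 kN/m³.
The plate is horizontal, so pressure is uniform at p = γ·h = 14.76405 × 8.74 = 129.038 kN/m².
A = 2.9 × 4 = 11.6 m².
F = p·A = 129.038 × 11.6 = 1496.84 kN.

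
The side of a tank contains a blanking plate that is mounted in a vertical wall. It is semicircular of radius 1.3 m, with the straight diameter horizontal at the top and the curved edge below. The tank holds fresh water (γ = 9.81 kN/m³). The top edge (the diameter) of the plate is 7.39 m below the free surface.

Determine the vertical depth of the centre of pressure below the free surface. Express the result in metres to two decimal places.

h_p = 7.96 m

γ = 9.81 kN/m³.
The centroid of a semicircle lies 4r/(3π) = 0.551737 m from the diameter, here below the top edge, so the centroid depth is h_c = 7.39 + 0.551737 = 7.94174 m.
A = πr²/2 = π × 1.3²/2 = 2.65465 m².
Resultant F = γ·h_c·A = 9.81 × 7.94174 × 2.65465 = 206.82 kN.
I_c = (π/8 − 8/(9π))·r⁴ = 0.109757 × 1.3⁴ = 0.313477 m⁴.
Centre of pressure: y_p = y_c + I_c/(y_c·A) = 7.94174 + 0.313477/(7.94174 × 2.65465) = 7.94174 + 0.014869 = 7.95661 m along the plane.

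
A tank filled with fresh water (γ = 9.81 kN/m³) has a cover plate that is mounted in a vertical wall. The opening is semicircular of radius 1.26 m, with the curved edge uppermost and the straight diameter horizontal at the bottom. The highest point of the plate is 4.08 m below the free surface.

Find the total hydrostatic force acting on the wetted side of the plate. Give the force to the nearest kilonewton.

F ≈ 118 kN

γ = 9.81 kN/m³.
The centroid lies 4r/(3π) = 0.534761 m above the diameter, so r − 4r/(3π) = 1.26 − 0.534761 = 0.725239 m below the topmost point, so the centroid depth is h_c = 4.08 + 0.725239 = 4.80524 m.
A = πr²/2 = π × 1.26²/2 = 2.4938 m².
Resultant F = γ·h_c·A = 9.81 × 4.80524 × 2.4938 = 117.556 kN.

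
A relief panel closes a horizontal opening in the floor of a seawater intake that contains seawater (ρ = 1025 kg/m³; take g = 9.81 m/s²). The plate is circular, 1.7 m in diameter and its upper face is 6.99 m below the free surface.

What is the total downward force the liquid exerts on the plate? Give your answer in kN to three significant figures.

γ = ρg = 1025 × 9.81 / 1000 = 10.05525 kN/m³.
The plate is horizontal, so pressure is uniform at p = γ·h = 10.05525 × 6.99 = 70.2862 kN/m².
A = π(0.85)² = 2.2698 m².
F = p·A = 70.2862 × 2.2698 = 159.536 kN.

F ≈ 160 kN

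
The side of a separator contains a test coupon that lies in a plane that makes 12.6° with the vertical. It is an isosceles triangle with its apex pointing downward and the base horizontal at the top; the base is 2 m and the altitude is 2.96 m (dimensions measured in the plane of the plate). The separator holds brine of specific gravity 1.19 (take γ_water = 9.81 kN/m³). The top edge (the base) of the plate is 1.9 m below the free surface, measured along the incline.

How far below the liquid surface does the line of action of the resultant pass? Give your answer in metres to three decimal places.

γ = 1.19 × 9.81 = 11.6739 kN/m³.
The plate makes 12.6° with the vertical, i.e. θ = 90° − 12.6° = 77.4° to the horizontal. Measuring y along the incline from the free-surface line, vertical depth h = y·sinθ with sinθ = 0.975917.
With the apex down, the centroid sits h/3 = 2.96/3 = 0.986667 m below the base (the top edge), so y_c = 1.9 + 0.986667 = 2.88667 m and h_c = 2.88667 × 0.975917 = 2.81715 m.
A = ½ × 2 × 2.96 = 2.96 m².
Resultant F = γ·h_c·A = 11.6739 × 2.81715 × 2.96 = 97.3459 kN.
I_c = b·h³/36 = 2 × 2.96³/36 = 1.4408 m⁴.
Centre of pressure: y_p = y_c + I_c/(y_c·A) = 2.88667 + 1.4408/(2.88667 × 2.96) = 2.88667 + 0.168622 = 3.05529 m along the plane.
Vertically, h_p = y_p·sinθ = 3.05529 × 0.975917 = 2.98171 m.

h_p = 2.982 m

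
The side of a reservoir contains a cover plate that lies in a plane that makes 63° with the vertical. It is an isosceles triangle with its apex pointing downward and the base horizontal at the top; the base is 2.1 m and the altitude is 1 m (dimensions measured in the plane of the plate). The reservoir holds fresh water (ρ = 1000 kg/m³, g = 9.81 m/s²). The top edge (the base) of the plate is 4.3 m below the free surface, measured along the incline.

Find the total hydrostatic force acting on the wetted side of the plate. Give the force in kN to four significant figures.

γ = ρg = 1000 × 9.81 = 9810 N/m³ = 9.81 kN/m³.
The plate makes 63° with the vertical, i.e. θ = 90° − 63° = 27° to the horizontal. Measuring y along the incline from the free-surface line, vertical depth h = y·sinθ with sinθ = 0.453990.
With the apex down, the centroid sits h/3 = 1/3 = 0.333333 m below the base (the top edge), so y_c = 4.3 + 0.333333 = 4.63333 m and h_c = 4.63333 × 0.453990 = 2.10349 m.
A = ½ × 2.1 × 1 = 1.05 m².
Resultant F = γ·h_c·A = 9.81 × 2.10349 × 1.05 = 21.667 kN.

F ≈ 21.67 kN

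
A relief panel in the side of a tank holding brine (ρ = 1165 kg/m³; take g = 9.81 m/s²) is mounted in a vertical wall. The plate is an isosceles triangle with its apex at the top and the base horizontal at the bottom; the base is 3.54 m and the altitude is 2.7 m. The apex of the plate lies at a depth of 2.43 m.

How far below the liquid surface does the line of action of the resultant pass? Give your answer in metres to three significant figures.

γ = ρg = 1165 × 9.81 / 1000 = 11.42865 kN/m³.
With the apex up, the centroid sits 2h/3 = 2 × 2.7/3 = 1.8 m below the apex, so the centroid depth is h_c = 2.43 + 1.8 = 4.23 m.
A = ½ × 3.54 × 2.7 = 4.779 m².
Resultant F = γ·h_c·A = 11.42865 × 4.23 × 4.779 = 231.032 kN.
I_c = b·h³/36 = 3.54 × 2.7³/36 = 1.9355 m⁴.
Centre of pressure: y_p = y_c + I_c/(y_c·A) = 4.23 + 1.9355/(4.23 × 4.779) = 4.23 + 0.0957449 = 4.32574 m along the plane.

h_p = 4.33 m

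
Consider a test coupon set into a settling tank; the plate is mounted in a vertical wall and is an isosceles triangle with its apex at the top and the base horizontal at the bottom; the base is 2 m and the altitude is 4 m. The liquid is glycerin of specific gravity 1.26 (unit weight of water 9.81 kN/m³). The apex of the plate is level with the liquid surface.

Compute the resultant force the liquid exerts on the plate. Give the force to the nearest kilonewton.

F ≈ 132 kN

γ = 1.26 × 9.81 = 12.3606 kN/m³.
With the apex up, the centroid sits 2h/3 = 2 × 4/3 = 2.66667 m below the apex, so the centroid depth is h_c = 2.66667 m.
A = ½ × 2 × 4 = 4 m².
Resultant F = γ·h_c·A = 12.3606 × 2.66667 × 4 = 131.847 kN.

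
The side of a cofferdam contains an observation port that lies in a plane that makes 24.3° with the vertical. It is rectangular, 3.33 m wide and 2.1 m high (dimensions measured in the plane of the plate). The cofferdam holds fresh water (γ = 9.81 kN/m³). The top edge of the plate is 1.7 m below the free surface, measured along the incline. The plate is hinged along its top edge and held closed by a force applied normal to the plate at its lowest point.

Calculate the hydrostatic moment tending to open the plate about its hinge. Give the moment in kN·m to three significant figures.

M ≈ 204 kN·m

γ = 9.81 kN/m³.
The plate makes 24.3° with the vertical, i.e. θ = 90° − 24.3° = 65.7° to the horizontal. Measuring y along the incline from the free-surface line, vertical depth h = y·sinθ with sinθ = 0.911403.
The centroid lies 2.1/2 = 1.05 m below the top edge, so y_c = 1.7 + 1.05 = 2.75 m and h_c = 2.75 × 0.911403 = 2.50636 m.
A = 3.33 × 2.1 = 6.993 m².
Resultant F = γ·h_c·A = 9.81 × 2.50636 × 6.993 = 171.94 kN.
I_c = b·h³/12 = 3.33 × 2.1³/12 = 2.56993 m⁴.
Centre of pressure: y_p = y_c + I_c/(y_c·A) = 2.75 + 2.56993/(2.75 × 6.993) = 2.75 + 0.133636 = 2.88364 m along the plane.
The resultant acts 1.05 + 0.133636 = 1.18364 m (along the plate) below the hinge at the top edge, so the moment about the hinge is M = F × 1.18364 = 171.94 × 1.18364 = 203.515 kN·m.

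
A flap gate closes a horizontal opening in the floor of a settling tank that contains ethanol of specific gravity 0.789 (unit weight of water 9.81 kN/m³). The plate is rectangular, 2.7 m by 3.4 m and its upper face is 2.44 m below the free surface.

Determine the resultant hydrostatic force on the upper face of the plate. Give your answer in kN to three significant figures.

F ≈ 173 kN

γ = 0.789 × 9.81 = 7.74009 kN/m³.
The plate is horizontal, so pressure is uniform at p = γ·h = 7.74009 × 2.44 = 18.8858 kN/m².
A = 2.7 × 3.4 = 9.18 m².
F = p·A = 18.8858 × 9.18 = 173.372 kN.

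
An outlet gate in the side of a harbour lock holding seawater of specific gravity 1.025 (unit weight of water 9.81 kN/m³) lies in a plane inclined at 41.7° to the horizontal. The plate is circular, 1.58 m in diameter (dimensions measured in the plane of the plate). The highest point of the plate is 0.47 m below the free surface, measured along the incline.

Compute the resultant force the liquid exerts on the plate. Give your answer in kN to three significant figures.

γ = 1.025 × 9.81 = 10.05525 kN/m³.
Let θ = 41.7° be the plate's angle to the horizontal; measure y along the incline from where the plane meets the free surface. Vertical depth h = y·sinθ with sinθ = 0.665230.
The centroid is at the centre, 0.79 m below the top of the plate, so y_c = 0.47 + 0.79 = 1.26 m and h_c = 1.26 × 0.665230 = 0.83819 m.
A = π(0.79)² = 1.96067 m².
Resultant F = γ·h_c·A = 10.05525 × 0.83819 × 1.96067 = 16.5249 kN.

F ≈ 16.5 kN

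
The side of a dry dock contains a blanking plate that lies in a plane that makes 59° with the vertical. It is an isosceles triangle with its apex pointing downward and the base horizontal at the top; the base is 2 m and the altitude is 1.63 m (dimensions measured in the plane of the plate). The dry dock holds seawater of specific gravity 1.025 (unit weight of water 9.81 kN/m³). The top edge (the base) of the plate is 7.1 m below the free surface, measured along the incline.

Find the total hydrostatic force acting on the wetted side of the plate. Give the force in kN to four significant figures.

γ = 1.025 × 9.81 = 10.05525 kN/m³.
The plate makes 59° with the vertical, i.e. θ = 90° − 59° = 31° to the horizontal. Measuring y along the incline from the free-surface line, vertical depth h = y·sinθ with sinθ = 0.515038.
With the apex down, the centroid sits h/3 = 1.63/3 = 0.543333 m below the base (the top edge), so y_c = 7.1 + 0.543333 = 7.64333 m and h_c = 7.64333 × 0.515038 = 3.93661 m.
A = ½ × 2 × 1.63 = 1.63 m².
Resultant F = γ·h_c·A = 10.05525 × 3.93661 × 1.63 = 64.5213 kN.

F ≈ 64.52 kN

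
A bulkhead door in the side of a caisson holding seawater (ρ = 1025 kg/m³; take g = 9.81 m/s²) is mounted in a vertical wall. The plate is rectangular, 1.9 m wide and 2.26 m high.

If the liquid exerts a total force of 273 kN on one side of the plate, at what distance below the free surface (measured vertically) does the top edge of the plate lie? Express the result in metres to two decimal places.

γ = ρg = 1025 × 9.81 / 1000 = 10.05525 kN/m³.
A = 1.9 × 2.26 = 4.294 m².
From F = γ·h_c·A, the centroid depth is h_c = 273/(10.05525 × 4.294) = 6.32278 m.
The centroid lies 2.26/2 = 1.13 m below the top edge, so the top edge sits at h_top = 6.32278 − 1.13 = 5.19278 m below the surface.

d_top ≈ 5.19 m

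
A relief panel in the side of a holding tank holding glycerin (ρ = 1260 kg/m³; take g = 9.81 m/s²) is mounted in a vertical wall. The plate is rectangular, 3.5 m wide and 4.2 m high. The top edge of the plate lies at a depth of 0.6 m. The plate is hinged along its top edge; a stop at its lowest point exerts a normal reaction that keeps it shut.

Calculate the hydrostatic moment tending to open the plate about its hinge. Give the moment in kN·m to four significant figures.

γ = ρg = 1260 × 9.81 / 1000 = 12.3606 kN/m³.
The centroid lies 4.2/2 = 2.1 m below the top edge, so the centroid depth is h_c = 0.6 + 2.1 = 2.7 m.
A = 3.5 × 4.2 = 14.7 m².
Resultant F = γ·h_c·A = 12.3606 × 2.7 × 14.7 = 490.592 kN.
I_c = b·h³/12 = 3.5 × 4.2³/12 = 21.609 m⁴.
Centre of pressure: y_p = y_c + I_c/(y_c·A) = 2.7 + 21.609/(2.7 × 14.7) = 2.7 + 0.544444 = 3.24444 m along the plane.
The resultant acts 2.1 + 0.544444 = 2.64444 m (along the plate) below the hinge at the top edge, so the moment about the hinge is M = F × 2.64444 = 490.592 × 2.64444 = 1297.34 kN·m.

M ≈ 1297 kN·m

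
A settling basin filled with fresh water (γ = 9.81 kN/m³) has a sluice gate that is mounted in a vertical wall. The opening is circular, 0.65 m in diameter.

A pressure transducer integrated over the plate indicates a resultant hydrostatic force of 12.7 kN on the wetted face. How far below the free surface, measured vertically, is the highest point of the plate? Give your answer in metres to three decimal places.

d_top ≈ 3.576 m

γ = 9.81 kN/m³.
A = π(0.325)² = 0.331831 m².
From F = γ·h_c·A, the centroid depth is h_c = 12.7/(9.81 × 0.331831) = 3.90138 m.
The centroid is at the centre, 0.325 m below the top of the plate, so the highest point sits at h_top = 3.90138 − 0.325 = 3.57638 m below the surface.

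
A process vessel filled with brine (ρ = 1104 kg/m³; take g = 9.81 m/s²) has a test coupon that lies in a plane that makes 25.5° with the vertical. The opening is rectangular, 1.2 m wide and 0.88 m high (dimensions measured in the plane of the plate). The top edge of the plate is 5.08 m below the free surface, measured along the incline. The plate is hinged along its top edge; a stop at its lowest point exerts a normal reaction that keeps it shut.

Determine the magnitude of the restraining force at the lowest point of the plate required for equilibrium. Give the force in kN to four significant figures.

P ≈ 29.25 kN

γ = ρg = 1104 × 9.81 / 1000 = 10.83024 kN/m³.
The plate makes 25.5° with the vertical, i.e. θ = 90° − 25.5° = 64.5° to the horizontal. Measuring y along the incline from the free-surface line, vertical depth h = y·sinθ with sinθ = 0.902585.
The centroid lies 0.88/2 = 0.44 m below the top edge, so y_c = 5.08 + 0.44 = 5.52 m and h_c = 5.52 × 0.902585 = 4.98227 m.
A = 1.2 × 0.88 = 1.056 m².
Resultant F = γ·h_c·A = 10.83024 × 4.98227 × 1.056 = 56.9809 kN.
I_c = b·h³/12 = 1.2 × 0.88³/12 = 0.0681472 m⁴.
Centre of pressure: y_p = y_c + I_c/(y_c·A) = 5.52 + 0.0681472/(5.52 × 1.056) = 5.52 + 0.0116908 = 5.53169 m along the plane.
The resultant acts 0.44 + 0.0116908 = 0.451691 m (along the plate) below the hinge at the top edge, so the moment about the hinge is M = F × 0.451691 = 56.9809 × 0.451691 = 25.7378 kN·m.
A normal force at the bottom, 0.88 m from the hinge, must supply this moment: P = 25.7378/0.88 = 29.2475 kN.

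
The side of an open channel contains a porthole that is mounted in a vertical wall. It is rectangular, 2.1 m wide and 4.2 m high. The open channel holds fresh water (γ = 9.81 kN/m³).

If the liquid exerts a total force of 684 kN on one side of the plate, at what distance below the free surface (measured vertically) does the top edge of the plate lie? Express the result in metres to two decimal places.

d_top ≈ 5.81 m

γ = 9.81 kN/m³.
A = 2.1 × 4.2 = 8.82 m².
From F = γ·h_c·A, the centroid depth is h_c = 684/(9.81 × 8.82) = 7.9053 m.
The centroid lies 4.2/2 = 2.1 m below the top edge, so the top edge sits at h_top = 7.9053 − 2.1 = 5.8053 m below the surface.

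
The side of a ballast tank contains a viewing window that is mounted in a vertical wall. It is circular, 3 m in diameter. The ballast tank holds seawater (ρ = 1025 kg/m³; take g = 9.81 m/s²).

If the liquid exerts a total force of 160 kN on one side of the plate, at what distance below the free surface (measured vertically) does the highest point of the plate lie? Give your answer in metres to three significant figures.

d_top ≈ 0.751 m

γ = ρg = 1025 × 9.81 / 1000 = 10.05525 kN/m³.
A = π(1.5)² = 7.06858 m².
From F = γ·h_c·A, the centroid depth is h_c = 160/(10.05525 × 7.06858) = 2.2511 m.
The centroid is at the centre, 1.5 m below the top of the plate, so the highest point sits at h_top = 2.2511 − 1.5 = 0.7511 m below the surface.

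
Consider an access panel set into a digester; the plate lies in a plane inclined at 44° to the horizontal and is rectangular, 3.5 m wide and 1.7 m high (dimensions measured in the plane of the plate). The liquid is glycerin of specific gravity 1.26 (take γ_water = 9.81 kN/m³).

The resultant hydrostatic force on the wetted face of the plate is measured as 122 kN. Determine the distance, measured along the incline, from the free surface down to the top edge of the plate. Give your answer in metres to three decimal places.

y_top ≈ 1.538 m

γ = 1.26 × 9.81 = 12.3606 kN/m³.
A = 3.5 × 1.7 = 5.95 m².
From F = γ·h_c·A, the centroid depth is h_c = 122/(12.3606 × 5.95) = 1.65884 m.
Let θ = 44° be the plate's angle to the horizontal; measure y along the incline from where the plane meets the free surface. Vertical depth h = y·sinθ with sinθ = 0.694658.
Along the incline, y_c = h_c/sinθ = 1.65884/0.694658 = 2.388 m.
The centroid lies 1.7/2 = 0.85 m below the top edge, so the top edge sits at y_top = 2.388 − 0.85 = 1.538 m along the incline.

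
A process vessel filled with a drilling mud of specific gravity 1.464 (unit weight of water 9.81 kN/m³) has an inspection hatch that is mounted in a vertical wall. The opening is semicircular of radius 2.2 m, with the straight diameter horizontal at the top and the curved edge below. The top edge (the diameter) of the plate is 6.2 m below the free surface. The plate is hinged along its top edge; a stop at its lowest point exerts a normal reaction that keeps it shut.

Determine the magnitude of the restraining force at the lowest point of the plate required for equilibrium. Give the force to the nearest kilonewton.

γ = 1.464 × 9.81 = 14.36184 kN/m³.
The centroid of a semicircle lies 4r/(3π) = 0.933709 m from the diameter, here below the top edge, so the centroid depth is h_c = 6.2 + 0.933709 = 7.13371 m.
A = πr²/2 = π × 2.2²/2 = 7.60265 m².
Resultant F = γ·h_c·A = 14.36184 × 7.13371 × 7.60265 = 778.916 kN.
I_c = (π/8 − 8/(9π))·r⁴ = 0.109757 × 2.2⁴ = 2.57112 m⁴.
Centre of pressure: y_p = y_c + I_c/(y_c·A) = 7.13371 + 2.57112/(7.13371 × 7.60265) = 7.13371 + 0.0474069 = 7.18112 m along the plane.
The resultant acts 0.933709 + 0.0474069 = 0.981116 m (along the plate) below the hinge at the top edge, so the moment about the hinge is M = F × 0.981116 = 778.916 × 0.981116 = 764.207 kN·m.
A normal force at the bottom, 2.2 m from the hinge, must supply this moment: P = 764.207/2.2 = 347.367 kN.

P ≈ 347 kN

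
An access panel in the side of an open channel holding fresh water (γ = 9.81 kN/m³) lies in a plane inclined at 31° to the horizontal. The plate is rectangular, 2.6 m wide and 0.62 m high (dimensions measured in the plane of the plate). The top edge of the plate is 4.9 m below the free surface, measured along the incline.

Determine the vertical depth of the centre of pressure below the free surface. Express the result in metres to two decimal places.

h_p = 2.69 m

γ = 9.81 kN/m³.
Let θ = 31° be the plate's angle to the horizontal; measure y along the incline from where the plane meets the free surface. Vertical depth h = y·sinθ with sinθ = 0.515038.
The centroid lies 0.62/2 = 0.31 m below the top edge, so y_c = 4.9 + 0.31 = 5.21 m and h_c = 5.21 × 0.515038 = 2.68335 m.
A = 2.6 × 0.62 = 1.612 m².
Resultant F = γ·h_c·A = 9.81 × 2.68335 × 1.612 = 42.4337 kN.
I_c = b·h³/12 = 2.6 × 0.62³/12 = 0.0516377 m⁴.
Centre of pressure: y_p = y_c + I_c/(y_c·A) = 5.21 + 0.0516377/(5.21 × 1.612) = 5.21 + 0.00614843 = 5.21615 m along the plane.
Vertically, h_p = y_p·sinθ = 5.21615 × 0.515038 = 2.68652 m.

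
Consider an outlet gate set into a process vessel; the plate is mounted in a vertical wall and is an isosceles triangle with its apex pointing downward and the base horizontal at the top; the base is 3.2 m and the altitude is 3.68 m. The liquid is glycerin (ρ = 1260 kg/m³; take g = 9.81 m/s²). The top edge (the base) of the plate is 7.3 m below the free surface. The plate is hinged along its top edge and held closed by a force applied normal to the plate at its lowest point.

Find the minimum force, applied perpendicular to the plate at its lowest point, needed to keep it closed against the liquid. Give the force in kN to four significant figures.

γ = ρg = 1260 × 9.81 / 1000 = 12.3606 kN/m³.
With the apex down, the centroid sits h/3 = 3.68/3 = 1.22667 m below the base (the top edge), so the centroid depth is h_c = 7.3 + 1.22667 = 8.52667 m.
A = ½ × 3.2 × 3.68 = 5.888 m².
Resultant F = γ·h_c·A = 12.3606 × 8.52667 × 5.888 = 620.564 kN.
I_c = b·h³/36 = 3.2 × 3.68³/36 = 4.42987 m⁴.
Centre of pressure: y_p = y_c + I_c/(y_c·A) = 8.52667 + 4.42987/(8.52667 × 5.888) = 8.52667 + 0.0882356 = 8.61491 m along the plane.
The resultant acts 1.22667 + 0.0882356 = 1.31491 m (along the plate) below the hinge at the top edge, so the moment about the hinge is M = F × 1.31491 = 620.564 × 1.31491 = 815.986 kN·m.
A normal force at the bottom, 3.68 m from the hinge, must supply this moment: P = 815.986/3.68 = 221.735 kN.

P ≈ 221.7 kN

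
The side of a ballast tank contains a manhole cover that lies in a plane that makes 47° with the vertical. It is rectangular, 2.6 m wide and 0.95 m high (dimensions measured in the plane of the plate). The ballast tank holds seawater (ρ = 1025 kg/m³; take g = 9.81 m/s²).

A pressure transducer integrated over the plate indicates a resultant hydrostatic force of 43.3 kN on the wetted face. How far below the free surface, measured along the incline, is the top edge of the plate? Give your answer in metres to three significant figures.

y_top ≈ 2.08 m

γ = ρg = 1025 × 9.81 / 1000 = 10.05525 kN/m³.
A = 2.6 × 0.95 = 2.47 m².
From F = γ·h_c·A, the centroid depth is h_c = 43.3/(10.05525 × 2.47) = 1.7434 m.
The plate makes 47° with the vertical, i.e. θ = 90° − 47° = 43° to the horizontal. Measuring y along the incline from the free-surface line, vertical depth h = y·sinθ with sinθ = 0.681998.
Along the incline, y_c = h_c/sinθ = 1.7434/0.681998 = 2.55631 m.
The centroid lies 0.95/2 = 0.475 m below the top edge, so the top edge sits at y_top = 2.55631 − 0.475 = 2.08131 m along the incline.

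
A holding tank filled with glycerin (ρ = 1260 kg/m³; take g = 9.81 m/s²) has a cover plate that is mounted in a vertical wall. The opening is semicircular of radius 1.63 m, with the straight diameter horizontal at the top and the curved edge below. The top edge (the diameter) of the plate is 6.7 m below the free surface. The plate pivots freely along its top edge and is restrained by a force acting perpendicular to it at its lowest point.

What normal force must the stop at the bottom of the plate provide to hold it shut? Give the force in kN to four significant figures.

P ≈ 167.7 kN

γ = ρg = 1260 × 9.81 / 1000 = 12.3606 kN/m³.
The centroid of a semicircle lies 4r/(3π) = 0.691793 m from the diameter, here below the top edge, so the centroid depth is h_c = 6.7 + 0.691793 = 7.39179 m.
A = πr²/2 = π × 1.63²/2 = 4.17345 m².
Resultant F = γ·h_c·A = 12.3606 × 7.39179 × 4.17345 = 381.315 kN.
I_c = (π/8 − 8/(9π))·r⁴ = 0.109757 × 1.63⁴ = 0.774788 m⁴.
Centre of pressure: y_p = y_c + I_c/(y_c·A) = 7.39179 + 0.774788/(7.39179 × 4.17345) = 7.39179 + 0.0251153 = 7.41691 m along the plane.
The resultant acts 0.691793 + 0.0251153 = 0.716908 m (along the plate) below the hinge at the top edge, so the moment about the hinge is M = F × 0.716908 = 381.315 × 0.716908 = 273.368 kN·m.
A normal force at the bottom, 1.63 m from the hinge, must supply this moment: P = 273.368/1.63 = 167.71 kN.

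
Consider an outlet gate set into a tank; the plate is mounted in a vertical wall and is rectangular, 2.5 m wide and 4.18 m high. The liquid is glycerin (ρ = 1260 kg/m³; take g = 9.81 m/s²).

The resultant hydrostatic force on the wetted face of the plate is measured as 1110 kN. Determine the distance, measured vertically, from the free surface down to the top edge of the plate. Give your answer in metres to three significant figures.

γ = ρg = 1260 × 9.81 / 1000 = 12.3606 kN/m³.
A = 2.5 × 4.18 = 10.45 m².
From F = γ·h_c·A, the centroid depth is h_c = 1110/(12.3606 × 10.45) = 8.59344 m.
The centroid lies 4.18/2 = 2.09 m below the top edge, so the top edge sits at h_top = 8.59344 − 2.09 = 6.50344 m below the surface.

d_top ≈ 6.50 m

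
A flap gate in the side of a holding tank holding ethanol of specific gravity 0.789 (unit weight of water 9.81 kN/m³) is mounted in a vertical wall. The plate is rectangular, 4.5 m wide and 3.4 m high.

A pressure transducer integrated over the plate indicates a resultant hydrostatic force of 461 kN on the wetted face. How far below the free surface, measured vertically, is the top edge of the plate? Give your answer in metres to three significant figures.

d_top ≈ 2.19 m

γ = 0.789 × 9.81 = 7.74009 kN/m³.
A = 4.5 × 3.4 = 15.3 m².
From F = γ·h_c·A, the centroid depth is h_c = 461/(7.74009 × 15.3) = 3.89281 m.
The centroid lies 3.4/2 = 1.7 m below the top edge, so the top edge sits at h_top = 3.89281 − 1.7 = 2.19281 m below the surface.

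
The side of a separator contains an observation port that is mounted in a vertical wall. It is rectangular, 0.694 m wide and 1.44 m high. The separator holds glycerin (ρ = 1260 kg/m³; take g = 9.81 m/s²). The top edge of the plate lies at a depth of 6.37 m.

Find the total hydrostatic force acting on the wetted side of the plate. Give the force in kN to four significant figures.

γ = ρg = 1260 × 9.81 / 1000 = 12.3606 kN/m³.
The centroid lies 1.44/2 = 0.72 m below the top edge, so the centroid depth is h_c = 6.37 + 0.72 = 7.09 m.
A = 0.694 × 1.44 = 0.99936 m².
Resultant F = γ·h_c·A = 12.3606 × 7.09 × 0.99936 = 87.5806 kN.

F ≈ 87.58 kN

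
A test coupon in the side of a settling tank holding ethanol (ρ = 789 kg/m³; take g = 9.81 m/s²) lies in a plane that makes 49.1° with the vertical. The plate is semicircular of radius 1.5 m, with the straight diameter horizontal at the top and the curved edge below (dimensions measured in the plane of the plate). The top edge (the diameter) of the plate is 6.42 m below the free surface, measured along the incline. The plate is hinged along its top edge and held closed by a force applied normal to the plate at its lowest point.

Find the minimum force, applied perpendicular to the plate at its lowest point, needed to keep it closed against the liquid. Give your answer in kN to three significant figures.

P ≈ 55.5 kN

γ = ρg = 789 × 9.81 / 1000 = 7.74009 kN/m³.
The plate makes 49.1° with the vertical, i.e. θ = 90° − 49.1° = 40.9° to the horizontal. Measuring y along the incline from the free-surface line, vertical depth h = y·sinθ with sinθ = 0.654741.
The centroid of a semicircle lies 4r/(3π) = 0.63662 m from the diameter, here below the top edge, so y_c = 6.42 + 0.63662 = 7.05662 m and h_c = 7.05662 × 0.654741 = 4.62026 m.
A = πr²/2 = π × 1.5²/2 = 3.53429 m².
Resultant F = γ·h_c·A = 7.74009 × 4.62026 × 3.53429 = 126.391 kN.
I_c = (π/8 − 8/(9π))·r⁴ = 0.109757 × 1.5⁴ = 0.555645 m⁴.
Centre of pressure: y_p = y_c + I_c/(y_c·A) = 7.05662 + 0.555645/(7.05662 × 3.53429) = 7.05662 + 0.0222791 = 7.0789 m along the plane.
The resultant acts 0.63662 + 0.0222791 = 0.658899 m (along the plate) below the hinge at the top edge, so the moment about the hinge is M = F × 0.658899 = 126.391 × 0.658899 = 83.2789 kN·m.
A normal force at the bottom, 1.5 m from the hinge, must supply this moment: P = 83.2789/1.5 = 55.5193 kN.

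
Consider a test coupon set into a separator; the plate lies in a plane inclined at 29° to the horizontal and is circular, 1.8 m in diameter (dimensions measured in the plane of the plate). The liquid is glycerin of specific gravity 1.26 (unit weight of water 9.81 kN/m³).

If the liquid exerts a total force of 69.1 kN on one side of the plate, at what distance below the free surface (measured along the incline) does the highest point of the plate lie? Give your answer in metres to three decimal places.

γ = 1.26 × 9.81 = 12.3606 kN/m³.
A = π(0.9)² = 2.54469 m².
From F = γ·h_c·A, the centroid depth is h_c = 69.1/(12.3606 × 2.54469) = 2.19687 m.
Let θ = 29° be the plate's angle to the horizontal; measure y along the incline from where the plane meets the free surface. Vertical depth h = y·sinθ with sinθ = 0.484810.
Along the incline, y_c = h_c/sinθ = 2.19687/0.484810 = 4.5314 m.
The centroid is at the centre, 0.9 m below the top of the plate, so the highest point sits at y_top = 4.5314 − 0.9 = 3.6314 m along the incline.

y_top ≈ 3.631 m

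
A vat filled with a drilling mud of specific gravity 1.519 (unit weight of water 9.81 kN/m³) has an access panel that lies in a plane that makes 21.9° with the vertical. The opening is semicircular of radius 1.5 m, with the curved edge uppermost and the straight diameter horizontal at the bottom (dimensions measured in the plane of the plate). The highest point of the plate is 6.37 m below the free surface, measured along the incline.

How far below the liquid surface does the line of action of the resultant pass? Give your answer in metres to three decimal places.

h_p = 6.732 m

γ = 1.519 × 9.81 = 14.90139 kN/m³.
The plate makes 21.9° with the vertical, i.e. θ = 90° − 21.9° = 68.1° to the horizontal. Measuring y along the incline from the free-surface line, vertical depth h = y·sinθ with sinθ = 0.927836.
The centroid lies 4r/(3π) = 0.63662 m above the diameter, so r − 4r/(3π) = 1.5 − 0.63662 = 0.86338 m below the topmost point, so y_c = 6.37 + 0.86338 = 7.23338 m and h_c = 7.23338 × 0.927836 = 6.71139 m.
A = πr²/2 = π × 1.5²/2 = 3.53429 m².
Resultant F = γ·h_c·A = 14.90139 × 6.71139 × 3.53429 = 353.461 kN.
I_c = (π/8 − 8/(9π))·r⁴ = 0.109757 × 1.5⁴ = 0.555645 m⁴.
Centre of pressure: y_p = y_c + I_c/(y_c·A) = 7.23338 + 0.555645/(7.23338 × 3.53429) = 7.23338 + 0.0217347 = 7.25511 m along the plane.
Vertically, h_p = y_p·sinθ = 7.25511 × 0.927836 = 6.73155 m.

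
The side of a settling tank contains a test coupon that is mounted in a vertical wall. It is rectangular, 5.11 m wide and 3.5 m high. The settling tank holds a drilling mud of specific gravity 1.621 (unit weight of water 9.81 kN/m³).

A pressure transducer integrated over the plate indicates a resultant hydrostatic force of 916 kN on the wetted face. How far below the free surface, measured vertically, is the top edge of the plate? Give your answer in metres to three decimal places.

γ = 1.621 × 9.81 = 15.90201 kN/m³.
A = 5.11 × 3.5 = 17.885 m².
From F = γ·h_c·A, the centroid depth is h_c = 916/(15.90201 × 17.885) = 3.22073 m.
The centroid lies 3.5/2 = 1.75 m below the top edge, so the top edge sits at h_top = 3.22073 − 1.75 = 1.47073 m below the surface.

d_top ≈ 1.471 m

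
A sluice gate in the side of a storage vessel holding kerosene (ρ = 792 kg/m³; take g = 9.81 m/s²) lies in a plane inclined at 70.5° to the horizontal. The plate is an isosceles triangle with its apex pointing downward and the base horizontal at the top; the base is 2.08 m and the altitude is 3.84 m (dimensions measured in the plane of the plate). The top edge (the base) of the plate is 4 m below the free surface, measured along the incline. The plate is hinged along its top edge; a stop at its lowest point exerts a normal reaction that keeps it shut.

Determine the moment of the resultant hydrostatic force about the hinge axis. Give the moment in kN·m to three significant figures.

M ≈ 222 kN·m

γ = ρg = 792 × 9.81 / 1000 = 7.76952 kN/m³.
Let θ = 70.5° be the plate's angle to the horizontal; measure y along the incline from where the plane meets the free surface. Vertical depth h = y·sinθ with sinθ = 0.942641.
With the apex down, the centroid sits h/3 = 3.84/3 = 1.28 m below the base (the top edge), so y_c = 4 + 1.28 = 5.28 m and h_c = 5.28 × 0.942641 = 4.97714 m.
A = ½ × 2.08 × 3.84 = 3.9936 m².
Resultant F = γ·h_c·A = 7.76952 × 4.97714 × 3.9936 = 154.432 kN.
I_c = b·h³/36 = 2.08 × 3.84³/36 = 3.27156 m⁴.
Centre of pressure: y_p = y_c + I_c/(y_c·A) = 5.28 + 3.27156/(5.28 × 3.9936) = 5.28 + 0.155152 = 5.43515 m along the plane.
The resultant acts 1.28 + 0.155152 = 1.43515 m (along the plate) below the hinge at the top edge, so the moment about the hinge is M = F × 1.43515 = 154.432 × 1.43515 = 221.633 kN·m.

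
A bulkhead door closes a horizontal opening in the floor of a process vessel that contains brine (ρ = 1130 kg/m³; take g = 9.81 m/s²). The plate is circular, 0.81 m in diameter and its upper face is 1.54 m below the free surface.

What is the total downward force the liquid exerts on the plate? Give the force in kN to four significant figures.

γ = ρg = 1130 × 9.81 / 1000 = 11.0853 kN/m³.
The plate is horizontal, so pressure is uniform at p = γ·h = 11.0853 × 1.54 = 17.0714 kN/m².
A = π(0.405)² = 0.5153 m².
F = p·A = 17.0714 × 0.5153 = 8.79689 kN.

F ≈ 8.797 kN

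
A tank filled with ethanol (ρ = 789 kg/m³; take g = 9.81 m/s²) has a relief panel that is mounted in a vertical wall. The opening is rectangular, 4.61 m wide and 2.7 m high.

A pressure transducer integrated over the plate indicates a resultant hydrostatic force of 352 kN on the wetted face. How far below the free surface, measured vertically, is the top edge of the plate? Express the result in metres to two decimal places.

γ = ρg = 789 × 9.81 / 1000 = 7.74009 kN/m³.
A = 4.61 × 2.7 = 12.447 m².
From F = γ·h_c·A, the centroid depth is h_c = 352/(7.74009 × 12.447) = 3.65369 m.
The centroid lies 2.7/2 = 1.35 m below the top edge, so the top edge sits at h_top = 3.65369 − 1.35 = 2.30369 m below the surface.

d_top ≈ 2.30 m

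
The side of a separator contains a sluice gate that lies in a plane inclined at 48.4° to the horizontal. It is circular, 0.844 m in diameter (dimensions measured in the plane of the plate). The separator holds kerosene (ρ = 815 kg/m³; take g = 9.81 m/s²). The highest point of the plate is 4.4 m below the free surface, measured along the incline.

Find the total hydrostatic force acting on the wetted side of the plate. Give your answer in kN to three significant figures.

F ≈ 16.1 kN

γ = ρg = 815 × 9.81 / 1000 = 7.99515 kN/m³.
Let θ = 48.4° be the plate's angle to the horizontal; measure y along the incline from where the plane meets the free surface. Vertical depth h = y·sinθ with sinθ = 0.747798.
The centroid is at the centre, 0.422 m below the top of the plate, so y_c = 4.4 + 0.422 = 4.822 m and h_c = 4.822 × 0.747798 = 3.60588 m.
A = π(0.422)² = 0.559467 m².
Resultant F = γ·h_c·A = 7.99515 × 3.60588 × 0.559467 = 16.1292 kN.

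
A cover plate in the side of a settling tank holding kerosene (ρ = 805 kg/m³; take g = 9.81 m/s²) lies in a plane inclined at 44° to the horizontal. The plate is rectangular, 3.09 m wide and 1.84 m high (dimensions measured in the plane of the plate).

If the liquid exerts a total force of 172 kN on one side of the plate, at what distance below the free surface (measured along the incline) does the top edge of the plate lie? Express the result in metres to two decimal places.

γ = ρg = 805 × 9.81 / 1000 = 7.89705 kN/m³.
A = 3.09 × 1.84 = 5.6856 m².
From F = γ·h_c·A, the centroid depth is h_c = 172/(7.89705 × 5.6856) = 3.83078 m.
Let θ = 44° be the plate's angle to the horizontal; measure y along the incline from where the plane meets the free surface. Vertical depth h = y·sinθ with sinθ = 0.694658.
Along the incline, y_c = h_c/sinθ = 3.83078/0.694658 = 5.51463 m.
The centroid lies 1.84/2 = 0.92 m below the top edge, so the top edge sits at y_top = 5.51463 − 0.92 = 4.59463 m along the incline.

y_top ≈ 4.59 m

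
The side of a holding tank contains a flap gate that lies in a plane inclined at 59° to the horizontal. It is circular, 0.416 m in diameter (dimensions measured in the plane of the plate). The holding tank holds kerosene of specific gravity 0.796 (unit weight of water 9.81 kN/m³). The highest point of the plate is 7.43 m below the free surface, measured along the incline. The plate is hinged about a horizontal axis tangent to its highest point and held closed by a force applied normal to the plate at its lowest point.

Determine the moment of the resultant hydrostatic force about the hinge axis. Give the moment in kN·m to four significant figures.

γ = 0.796 × 9.81 = 7.80876 kN/m³.
Let θ = 59° be the plate's angle to the horizontal; measure y along the incline from where the plane meets the free surface. Vertical depth h = y·sinθ with sinθ = 0.857167.
The centroid is at the centre, 0.208 m below the top of the plate, so y_c = 7.43 + 0.208 = 7.638 m and h_c = 7.638 × 0.857167 = 6.54704 m.
A = π(0.208)² = 0.135918 m².
Resultant F = γ·h_c·A = 7.80876 × 6.54704 × 0.135918 = 6.94871 kN.
I_c = πr⁴/4 = π × 0.208⁴/4 = 0.00147009 m⁴.
Centre of pressure: y_p = y_c + I_c/(y_c·A) = 7.638 + 0.00147009/(7.638 × 0.135918) = 7.638 + 0.00141608 = 7.63942 m along the plane.
The resultant acts 0.208 + 0.00141608 = 0.209416 m (along the plate) below the hinge at the top edge, so the moment about the hinge is M = F × 0.209416 = 6.94871 × 0.209416 = 1.45517 kN·m.

M ≈ 1.455 kN·m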